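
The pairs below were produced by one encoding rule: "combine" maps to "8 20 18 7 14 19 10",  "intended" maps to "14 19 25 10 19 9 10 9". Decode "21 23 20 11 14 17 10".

profile

Letters become their 1-based position plus 5 (so a→6, b→7, …).
Decoding 21 23 20 11 14 17 10: 21→(21−5)÷1=16=p, 23→(23−5)÷1=18=r, 20→(20−5)÷1=15=o, 11→(11−5)÷1=6=f, 14→(14−5)÷1=9=i, 17→(17−5)÷1=12=l, 10→(10−5)÷1=5=e.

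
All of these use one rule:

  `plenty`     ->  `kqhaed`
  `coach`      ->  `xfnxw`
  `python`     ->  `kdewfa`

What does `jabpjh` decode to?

unique

p(15)→k(10) and l(11)→q(16) fit y≡5x+13 (mod 26); the inverse of 5 mod 26 is 21. Treating letters as 0–25, the rule is x ↦ 5x + 13 (mod 26).
Undoing it on jabpjh: j(9)→21·(9−13)≡20=u; a(0)→21·(0−13)≡13=n; b(1)→21·(1−13)≡8=i; p(15)→21·(15−13)≡16=q; j(9)→21·(9−13)≡20=u; h(7)→21·(7−13)≡4=e (all mod 26).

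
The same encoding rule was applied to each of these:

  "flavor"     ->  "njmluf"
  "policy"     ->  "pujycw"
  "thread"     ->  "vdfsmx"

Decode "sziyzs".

engine

This is an affine cipher: with a=0,…,z=25, each position x becomes (21x+12) mod 26.
Undoing it on sziyzs: s(18)→5·(18−12)≡4=e; z(25)→5·(25−12)≡13=n; i(8)→5·(8−12)≡6=g; y(24)→5·(24−12)≡8=i; z(25)→5·(25−12)≡13=n; s(18)→5·(18−12)≡4=e (all mod 26).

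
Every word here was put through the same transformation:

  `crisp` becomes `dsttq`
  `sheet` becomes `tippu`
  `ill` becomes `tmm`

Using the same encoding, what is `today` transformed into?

uzelz

The shift depends on letter class: consonant c→d is +1, but vowel i→t is +11. The rule splits by letter class: vowels +11, consonants +1.
On today: t(cons)+1=u, o(vowel)+11=z, d(cons)+1=e, a(vowel)+11=l, y(cons)+1=z.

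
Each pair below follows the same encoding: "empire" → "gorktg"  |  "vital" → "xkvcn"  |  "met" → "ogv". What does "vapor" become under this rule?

Compare letters: e→g is +2, m→o is +2, p→r is +2 — a constant shift. Each letter is shifted forward by 2 in the alphabet (a Caesar shift of +2).
Applying it to vapor: v+2=x, a+2=c, p+2=r, o+2=q, r+2=t.

xcrqt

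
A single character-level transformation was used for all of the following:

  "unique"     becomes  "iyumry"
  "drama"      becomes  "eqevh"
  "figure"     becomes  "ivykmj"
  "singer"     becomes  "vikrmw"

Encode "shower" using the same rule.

viaslw

Two steps: reverse the string, then apply a Caesar shift of +4.
On shower: reverse → rewohs; then shift: r+4=v, e+4=i, w+4=a, o+4=s, h+4=l, s+4=w.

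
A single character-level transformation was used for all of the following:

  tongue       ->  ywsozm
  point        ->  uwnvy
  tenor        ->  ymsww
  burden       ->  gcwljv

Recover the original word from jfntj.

exile

The shifts repeat in a cycle of length 2: positions 0,1,… shift by +5, +8, then the pattern repeats.
Undoing it on jfntj: j−5=e, f−8=x, n−5=i, t−8=l, j−5=e.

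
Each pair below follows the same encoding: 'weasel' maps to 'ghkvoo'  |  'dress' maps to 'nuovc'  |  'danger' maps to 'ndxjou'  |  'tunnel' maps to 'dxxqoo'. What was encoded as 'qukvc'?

Shifts by position in weasel: pos 0: w→g (+10), pos 1: e→h (+3), pos 2: a→k (+10), pos 3: s→v (+3) — repeating every 2. It's a Vigenère-style cipher with numeric key [10,3]: position i shifts by key[i mod 2].
Reversing it on qukvc: q−10=g, u−3=r, k−10=a, v−3=s, c−10=s.

grass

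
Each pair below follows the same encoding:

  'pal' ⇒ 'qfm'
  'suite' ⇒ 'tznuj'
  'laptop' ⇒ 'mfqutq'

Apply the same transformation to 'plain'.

The shift depends on letter class: consonant p→q is +1, but vowel a→f is +5. Vowels shift forward by 5 and consonants shift forward by 1.
Applying it to plain: p(cons)+1=q, l(cons)+1=m, a(vowel)+5=f, i(vowel)+5=n, n(cons)+1=o.

qmfno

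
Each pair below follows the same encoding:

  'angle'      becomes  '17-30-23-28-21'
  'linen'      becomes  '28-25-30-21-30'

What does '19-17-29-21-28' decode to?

Each letter is replaced by its alphabet position (a=1..z=26) + 16.
Reversing it on 19-17-29-21-28: 19→(19−16)÷1=3=c, 17→(17−16)÷1=1=a, 29→(29−16)÷1=13=m, 21→(21−16)÷1=5=e, 28→(28−16)÷1=12=l.

camel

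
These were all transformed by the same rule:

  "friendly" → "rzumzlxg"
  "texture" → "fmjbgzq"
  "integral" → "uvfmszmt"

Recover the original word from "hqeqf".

A repeating key of period 2 is used — shifts +12, +8 over and over.
Reversing it on hqeqf: h−12=v, q−8=i, e−12=s, q−8=i, f−12=t.

visit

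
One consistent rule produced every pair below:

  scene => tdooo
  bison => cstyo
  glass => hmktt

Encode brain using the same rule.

The shift depends on letter class: consonant s→t is +1, but vowel e→o is +10. The rule splits by letter class: vowels +10, consonants +1.
Applying it to brain: b(cons)+1=c, r(cons)+1=s, a(vowel)+10=k, i(vowel)+10=s, n(cons)+1=o.

cskso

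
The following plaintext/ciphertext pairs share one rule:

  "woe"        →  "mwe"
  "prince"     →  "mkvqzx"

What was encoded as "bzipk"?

chart

Two steps: reverse the string, then apply a Caesar shift of +8.
Reversing it on bzipk: shift back: b−8=t, z−8=r, i−8=a, p−8=h, k−8=c → trahc; then reverse → chart.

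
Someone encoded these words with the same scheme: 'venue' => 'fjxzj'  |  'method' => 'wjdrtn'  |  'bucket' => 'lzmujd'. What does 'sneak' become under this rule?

The rule splits by letter class: vowels +5, consonants +10.
Applying it to sneak: s(cons)+10=c, n(cons)+10=x, e(vowel)+5=j, a(vowel)+5=f, k(cons)+10=u.

cxjfu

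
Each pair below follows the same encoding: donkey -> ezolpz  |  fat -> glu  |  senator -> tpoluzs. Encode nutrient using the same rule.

ofustpou

Vowels shift forward by 11 and consonants shift forward by 1.
For nutrient: n(cons)+1=o, u(vowel)+11=f, t(cons)+1=u, r(cons)+1=s, i(vowel)+11=t, e(vowel)+11=p, n(cons)+1=o, t(cons)+1=u.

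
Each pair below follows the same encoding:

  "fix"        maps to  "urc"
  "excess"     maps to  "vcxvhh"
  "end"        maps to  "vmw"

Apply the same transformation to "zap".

This is the alphabet-reversal cipher (Atbash): a becomes z, b becomes y, etc.
On zap: z↔a, a↔z, p↔k.

azk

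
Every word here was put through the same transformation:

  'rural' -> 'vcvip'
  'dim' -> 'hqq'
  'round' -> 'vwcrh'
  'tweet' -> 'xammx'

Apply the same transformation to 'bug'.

fck

Vowels shift forward by 8 and consonants shift forward by 4.
For bug: b(cons)+4=f, u(vowel)+8=c, g(cons)+4=k.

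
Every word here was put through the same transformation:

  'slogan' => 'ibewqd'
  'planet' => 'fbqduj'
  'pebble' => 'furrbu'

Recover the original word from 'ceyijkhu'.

Every letter moves 16 places later in the alphabet, wrapping around z→a.
Reversing it on ceyijkhu: c−16=m, e−16=o, y−16=i, i−16=s, j−16=t, k−16=u, h−16=r, u−16=e.

moisture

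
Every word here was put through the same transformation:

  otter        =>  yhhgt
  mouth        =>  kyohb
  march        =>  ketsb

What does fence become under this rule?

ngrsg

o(14)→y(24) and t(19)→h(7) fit y≡7x+4 (mod 26); the inverse of 7 mod 26 is 15. Treating letters as 0–25, the rule is x ↦ 7x + 4 (mod 26).
On fence: f(5)→7·5+4≡13=n; e(4)→7·4+4≡6=g; n(13)→7·13+4≡17=r; c(2)→7·2+4≡18=s; e(4)→7·4+4≡6=g (all mod 26).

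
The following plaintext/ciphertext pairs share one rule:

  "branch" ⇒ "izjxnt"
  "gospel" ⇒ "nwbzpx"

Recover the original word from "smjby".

In branch: b→i is +7, r→z is +8, a→j is +9, n→x is +10 — the shift increases by 1 each position. Each letter shifts forward by (position + 7), i.e. 7, 8, 9, … — the shift grows by one for each successive letter.
Reversing it on smjby: s−7=l, m−8=e, j−9=a, b−10=r, y−11=n.

learn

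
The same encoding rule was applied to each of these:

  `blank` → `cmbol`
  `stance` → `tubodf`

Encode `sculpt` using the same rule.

Compare letters: b→c is +1, l→m is +1, a→b is +1 — a constant shift. Each letter is shifted forward by 1 in the alphabet (a Caesar shift of +1).
On sculpt: s+1=t, c+1=d, u+1=v, l+1=m, p+1=q, t+1=u.

tdvmqu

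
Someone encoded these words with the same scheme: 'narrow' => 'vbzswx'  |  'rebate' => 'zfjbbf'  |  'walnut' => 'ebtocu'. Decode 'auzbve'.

Shifts by position in narrow: pos 0: n→v (+8), pos 1: a→b (+1), pos 2: r→z (+8), pos 3: r→s (+1) — repeating every 2. The shifts repeat in a cycle of length 2: positions 0,1,… shift by +8, +1, then the pattern repeats.
Decoding auzbve: a−8=s, u−1=t, z−8=r, b−1=a, v−8=n, e−1=d.

strand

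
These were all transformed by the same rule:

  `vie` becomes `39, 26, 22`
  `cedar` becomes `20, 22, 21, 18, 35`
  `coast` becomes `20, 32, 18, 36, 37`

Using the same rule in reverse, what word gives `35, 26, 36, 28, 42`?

risky

Letters become their 1-based position plus 17 (so a→18, b→19, …).
Decoding 35, 26, 36, 28, 42: 35→(35−17)÷1=18=r, 26→(26−17)÷1=9=i, 36→(36−17)÷1=19=s, 28→(28−17)÷1=11=k, 42→(42−17)÷1=25=y.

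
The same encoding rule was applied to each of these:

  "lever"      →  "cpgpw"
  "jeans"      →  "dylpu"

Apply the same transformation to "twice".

pnthe

The output letters match the input read backwards, each shifted +11: lever reversed is revel. Read the word backwards and shift each letter +11.
For twice: reverse → eciwt; then shift: e+11=p, c+11=n, i+11=t, w+11=h, t+11=e.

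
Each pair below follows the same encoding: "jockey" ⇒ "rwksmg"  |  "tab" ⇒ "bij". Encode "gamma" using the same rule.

It's a constant shift of +8 (ROT8).
On gamma: g+8=o, a+8=i, m+8=u, m+8=u, a+8=i.

oiuui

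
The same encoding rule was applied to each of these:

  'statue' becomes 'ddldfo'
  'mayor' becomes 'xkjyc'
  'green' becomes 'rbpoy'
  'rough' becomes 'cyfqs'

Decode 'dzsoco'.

sphere

A repeating key of period 2 is used — shifts +11, +10 over and over.
Reversing it on dzsoco: d−11=s, z−10=p, s−11=h, o−10=e, c−11=r, o−10=e.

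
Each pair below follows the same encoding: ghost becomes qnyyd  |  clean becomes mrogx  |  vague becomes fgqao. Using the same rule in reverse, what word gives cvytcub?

Shifts by position in ghost: pos 0: g→q (+10), pos 1: h→n (+6), pos 2: o→y (+10), pos 3: s→y (+6) — repeating every 2. It's a Vigenère-style cipher with numeric key [10,6]: position i shifts by key[i mod 2].
Reversing it on cvytcub: c−10=s, v−6=p, y−10=o, t−6=n, c−10=s, u−6=o, b−10=r.

sponsor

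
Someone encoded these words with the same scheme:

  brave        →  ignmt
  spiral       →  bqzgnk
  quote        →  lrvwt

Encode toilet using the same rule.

wvzktw

This is an affine cipher: with a=0,…,z=25, each position x becomes (21x+13) mod 26.
On toilet: t(19)→21·19+13≡22=w; o(14)→21·14+13≡21=v; i(8)→21·8+13≡25=z; l(11)→21·11+13≡10=k; e(4)→21·4+13≡19=t; t(19)→21·19+13≡22=w (all mod 26).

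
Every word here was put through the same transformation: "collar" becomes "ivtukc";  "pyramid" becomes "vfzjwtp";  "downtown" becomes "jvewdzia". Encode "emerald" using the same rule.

ktmakwp

The shift increases by 1 at each position, starting from +6: 6, 7, 8, ….
Applying it to emerald: e+6=k, m+7=t, e+8=m, r+9=a, a+10=k, l+11=w, d+12=p.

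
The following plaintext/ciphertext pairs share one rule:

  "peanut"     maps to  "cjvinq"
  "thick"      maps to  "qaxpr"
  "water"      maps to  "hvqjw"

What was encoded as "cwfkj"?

prove

p(15)→c(2) and e(4)→j(9) fit y≡23x+21 (mod 26); the inverse of 23 mod 26 is 17. Each letter's alphabet position (a=0..z=25) is mapped through 23·x+21 mod 26 — an affine cipher.
Decoding cwfkj: c(2)→17·(2−21)≡15=p; w(22)→17·(22−21)≡17=r; f(5)→17·(5−21)≡14=o; k(10)→17·(10−21)≡21=v; j(9)→17·(9−21)≡4=e (all mod 26).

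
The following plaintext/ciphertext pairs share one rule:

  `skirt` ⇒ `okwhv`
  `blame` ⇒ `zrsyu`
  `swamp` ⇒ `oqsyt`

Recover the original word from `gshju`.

carve

s(18)→o(14) and k(10)→k(10) fit y≡7x+18 (mod 26); the inverse of 7 mod 26 is 15. Each letter's alphabet position (a=0..z=25) is mapped through 7·x+18 mod 26 — an affine cipher.
Undoing it on gshju: g(6)→15·(6−18)≡2=c; s(18)→15·(18−18)≡0=a; h(7)→15·(7−18)≡17=r; j(9)→15·(9−18)≡21=v; u(20)→15·(20−18)≡4=e (all mod 26).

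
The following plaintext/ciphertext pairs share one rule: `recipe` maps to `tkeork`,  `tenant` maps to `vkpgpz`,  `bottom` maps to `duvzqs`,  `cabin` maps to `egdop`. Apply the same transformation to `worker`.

Shifts by position in recipe: pos 0: r→t (+2), pos 1: e→k (+6), pos 2: c→e (+2), pos 3: i→o (+6) — repeating every 2. It's a Vigenère-style cipher with numeric key [2,6]: position i shifts by key[i mod 2].
On worker: w+2=y, o+6=u, r+2=t, k+6=q, e+2=g, r+6=x.

yutqgx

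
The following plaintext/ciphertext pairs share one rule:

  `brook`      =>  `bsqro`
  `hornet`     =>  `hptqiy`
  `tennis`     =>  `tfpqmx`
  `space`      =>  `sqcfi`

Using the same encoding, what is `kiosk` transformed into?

kjqvo

In brook: b→b is +0, r→s is +1, o→q is +2, o→r is +3 — the shift increases by 1 each position. Letter i (0-indexed) is shifted by i+0, so successive shifts are 0, 1, 2, ….
On kiosk: k+0=k, i+1=j, o+2=q, s+3=v, k+4=o.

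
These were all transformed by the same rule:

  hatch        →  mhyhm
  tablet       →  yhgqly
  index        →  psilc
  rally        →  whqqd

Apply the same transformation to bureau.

The shift depends on letter class: consonant h→m is +5, but vowel a→h is +7. Two shifts are in play — +7 for a/e/i/o/u, +5 for every other letter.
On bureau: b(cons)+5=g, u(vowel)+7=b, r(cons)+5=w, e(vowel)+7=l, a(vowel)+7=h, u(vowel)+7=b.

gbwlhb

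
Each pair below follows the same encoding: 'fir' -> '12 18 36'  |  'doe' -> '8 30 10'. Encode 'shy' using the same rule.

f(#6)→12 and i(#9)→18: differences scale by 2, so n = 2·pos + 0. Each letter becomes 2×(its alphabet position, a=1..z=26).
On shy: s=19→38, h=8→16, y=25→50.

38 16 50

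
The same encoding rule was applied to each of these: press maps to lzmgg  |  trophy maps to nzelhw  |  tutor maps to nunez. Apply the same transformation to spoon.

gleex

p(15)→l(11) and r(17)→z(25) fit y≡7x+10 (mod 26); the inverse of 7 mod 26 is 15. This is an affine cipher: with a=0,…,z=25, each position x becomes (7x+10) mod 26.
For spoon: s(18)→7·18+10≡6=g; p(15)→7·15+10≡11=l; o(14)→7·14+10≡4=e; o(14)→7·14+10≡4=e; n(13)→7·13+10≡23=x (all mod 26).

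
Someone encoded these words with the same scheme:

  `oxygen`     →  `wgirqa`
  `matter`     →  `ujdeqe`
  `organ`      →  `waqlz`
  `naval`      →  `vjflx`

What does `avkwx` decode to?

The shift increases by 1 at each position, starting from +8: 8, 9, 10, ….
Undoing it on avkwx: a−8=s, v−9=m, k−10=a, w−11=l, x−12=l.

small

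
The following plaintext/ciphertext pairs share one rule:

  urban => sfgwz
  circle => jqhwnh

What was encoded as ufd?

The output letters match the input read backwards, each shifted +5: urban reversed is nabru. The word is reversed, then every letter is shifted forward by 5.
Undoing it on ufd: shift back: u−5=p, f−5=a, d−5=y → pay; then reverse → yap.

yap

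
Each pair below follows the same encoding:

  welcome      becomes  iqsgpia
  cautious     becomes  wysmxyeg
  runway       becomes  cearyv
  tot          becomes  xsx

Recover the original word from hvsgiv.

record

The output letters match the input read backwards, each shifted +4: welcome reversed is emoclew. Read the word backwards and shift each letter +4.
Undoing it on hvsgiv: shift back: h−4=d, v−4=r, s−4=o, g−4=c, i−4=e, v−4=r → drocer; then reverse → record.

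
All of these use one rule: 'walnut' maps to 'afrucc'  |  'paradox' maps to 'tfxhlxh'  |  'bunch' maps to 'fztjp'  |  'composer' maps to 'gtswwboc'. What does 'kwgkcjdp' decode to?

graduate

In walnut: w→a is +4, a→f is +5, l→r is +6, n→u is +7 — the shift increases by 1 each position. The shift increases by 1 at each position, starting from +4: 4, 5, 6, ….
Undoing it on kwgkcjdp: k−4=g, w−5=r, g−6=a, k−7=d, c−8=u, j−9=a, d−10=t, p−11=e.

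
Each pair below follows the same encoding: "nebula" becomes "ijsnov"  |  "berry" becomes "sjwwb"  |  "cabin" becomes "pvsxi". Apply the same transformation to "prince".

n(13)→i(8) and e(4)→j(9) fit y≡23x+21 (mod 26); the inverse of 23 mod 26 is 17. Each letter's alphabet position (a=0..z=25) is mapped through 23·x+21 mod 26 — an affine cipher.
For prince: p(15)→23·15+21≡2=c; r(17)→23·17+21≡22=w; i(8)→23·8+21≡23=x; n(13)→23·13+21≡8=i; c(2)→23·2+21≡15=p; e(4)→23·4+21≡9=j (all mod 26).

cwxipj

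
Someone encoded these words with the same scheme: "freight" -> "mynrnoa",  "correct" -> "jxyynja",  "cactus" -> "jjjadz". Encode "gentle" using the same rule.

The rule splits by letter class: vowels +9, consonants +7.
On gentle: g(cons)+7=n, e(vowel)+9=n, n(cons)+7=u, t(cons)+7=a, l(cons)+7=s, e(vowel)+9=n.

nnuasn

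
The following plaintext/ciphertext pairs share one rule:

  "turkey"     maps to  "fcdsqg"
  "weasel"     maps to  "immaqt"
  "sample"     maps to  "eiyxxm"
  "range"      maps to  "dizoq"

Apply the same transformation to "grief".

szumr

Shifts by position in turkey: pos 0: t→f (+12), pos 1: u→c (+8), pos 2: r→d (+12), pos 3: k→s (+8) — repeating every 2. It's a Vigenère-style cipher with numeric key [12,8]: position i shifts by key[i mod 2].
Applying it to grief: g+12=s, r+8=z, i+12=u, e+8=m, f+12=r.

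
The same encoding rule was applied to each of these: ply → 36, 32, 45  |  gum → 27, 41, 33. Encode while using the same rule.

p is letter #16 and maps to 36: an offset of 20. The number is (letter's place in the alphabet, a=1) + 20.
For while: w=23→43, h=8→28, i=9→29, l=12→32, e=5→25.

43, 28, 29, 32, 25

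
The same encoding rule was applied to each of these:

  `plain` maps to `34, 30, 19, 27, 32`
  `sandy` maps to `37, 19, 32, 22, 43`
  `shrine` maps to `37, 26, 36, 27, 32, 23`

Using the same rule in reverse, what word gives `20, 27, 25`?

p is letter #16 and maps to 34: an offset of 18. The number is (letter's place in the alphabet, a=1) + 18.
Decoding 20, 27, 25: 20→(20−18)÷1=2=b, 27→(27−18)÷1=9=i, 25→(25−18)÷1=7=g.

big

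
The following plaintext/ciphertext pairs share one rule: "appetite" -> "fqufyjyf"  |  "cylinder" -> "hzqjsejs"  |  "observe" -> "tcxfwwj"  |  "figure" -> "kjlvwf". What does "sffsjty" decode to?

nearest

Shifts by position in appetite: pos 0: a→f (+5), pos 1: p→q (+1), pos 2: p→u (+5), pos 3: e→f (+1) — repeating every 2. A repeating key of period 2 is used — shifts +5, +1 over and over.
Undoing it on sffsjty: s−5=n, f−1=e, f−5=a, s−1=r, j−5=e, t−1=s, y−5=t.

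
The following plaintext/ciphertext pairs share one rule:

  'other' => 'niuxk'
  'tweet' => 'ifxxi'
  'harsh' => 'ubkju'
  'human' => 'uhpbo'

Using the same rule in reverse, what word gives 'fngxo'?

woven

Treating letters as 0–25, the rule is x ↦ 25x + 1 (mod 26).
Decoding fngxo: f(5)→25·(5−1)≡22=w; n(13)→25·(13−1)≡14=o; g(6)→25·(6−1)≡21=v; x(23)→25·(23−1)≡4=e; o(14)→25·(14−1)≡13=n (all mod 26).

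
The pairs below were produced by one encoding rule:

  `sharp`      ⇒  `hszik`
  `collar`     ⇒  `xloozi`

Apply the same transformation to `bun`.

yfm

Letters are reflected about the middle of the alphabet (position → 25−position): Atbash.
For bun: b↔y, u↔f, n↔m.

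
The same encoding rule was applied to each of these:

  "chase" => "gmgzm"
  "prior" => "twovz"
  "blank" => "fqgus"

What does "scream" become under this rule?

whxliv

In chase: c→g is +4, h→m is +5, a→g is +6, s→z is +7 — the shift increases by 1 each position. The shift increases by 1 at each position, starting from +4: 4, 5, 6, ….
Applying it to scream: s+4=w, c+5=h, r+6=x, e+7=l, a+8=i, m+9=v.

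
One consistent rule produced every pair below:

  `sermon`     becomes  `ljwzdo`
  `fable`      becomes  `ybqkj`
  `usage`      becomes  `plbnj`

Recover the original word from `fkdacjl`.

clothes

s(18)→l(11) and e(4)→j(9) fit y≡15x+1 (mod 26); the inverse of 15 mod 26 is 7. Each letter's alphabet position (a=0..z=25) is mapped through 15·x+1 mod 26 — an affine cipher.
Decoding fkdacjl: f(5)→7·(5−1)≡2=c; k(10)→7·(10−1)≡11=l; d(3)→7·(3−1)≡14=o; a(0)→7·(0−1)≡19=t; c(2)→7·(2−1)≡7=h; j(9)→7·(9−1)≡4=e; l(11)→7·(11−1)≡18=s (all mod 26).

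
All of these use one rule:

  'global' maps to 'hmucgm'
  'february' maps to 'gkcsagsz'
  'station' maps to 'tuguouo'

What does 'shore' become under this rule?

The shift depends on letter class: consonant g→h is +1, but vowel o→u is +6. The rule splits by letter class: vowels +6, consonants +1.
For shore: s(cons)+1=t, h(cons)+1=i, o(vowel)+6=u, r(cons)+1=s, e(vowel)+6=k.

tiusk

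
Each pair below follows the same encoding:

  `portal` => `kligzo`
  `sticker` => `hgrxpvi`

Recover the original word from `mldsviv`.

nowhere

Each pair mirrors across the alphabet (p↔k, o↔l, r↔i): positions sum to 25. Letters are reflected about the middle of the alphabet (position → 25−position): Atbash.
Reversing it on mldsviv: m↔n, l↔o, d↔w, s↔h, v↔e, i↔r, v↔e.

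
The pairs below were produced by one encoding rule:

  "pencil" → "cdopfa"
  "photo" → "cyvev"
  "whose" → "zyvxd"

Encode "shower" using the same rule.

Each letter's alphabet position (a=0..z=25) is mapped through 7·x+1 mod 26 — an affine cipher.
For shower: s(18)→7·18+1≡23=x; h(7)→7·7+1≡24=y; o(14)→7·14+1≡21=v; w(22)→7·22+1≡25=z; e(4)→7·4+1≡3=d; r(17)→7·17+1≡16=q (all mod 26).

xyvzdq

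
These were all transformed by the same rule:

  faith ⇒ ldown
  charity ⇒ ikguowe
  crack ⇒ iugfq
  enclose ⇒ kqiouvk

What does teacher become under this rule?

Shifts by position in faith: pos 0: f→l (+6), pos 1: a→d (+3), pos 2: i→o (+6), pos 3: t→w (+3) — repeating every 2. The shifts repeat in a cycle of length 2: positions 0,1,… shift by +6, +3, then the pattern repeats.
For teacher: t+6=z, e+3=h, a+6=g, c+3=f, h+6=n, e+3=h, r+6=x.

zhgfnhx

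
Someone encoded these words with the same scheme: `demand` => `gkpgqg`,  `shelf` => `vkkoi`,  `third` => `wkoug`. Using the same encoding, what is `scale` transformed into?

vfgok

The shift depends on letter class: consonant d→g is +3, but vowel e→k is +6. Two shifts are in play — +6 for a/e/i/o/u, +3 for every other letter.
On scale: s(cons)+3=v, c(cons)+3=f, a(vowel)+6=g, l(cons)+3=o, e(vowel)+6=k.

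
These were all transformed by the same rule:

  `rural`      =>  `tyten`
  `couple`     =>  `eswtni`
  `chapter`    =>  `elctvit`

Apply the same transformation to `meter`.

Shifts by position in rural: pos 0: r→t (+2), pos 1: u→y (+4), pos 2: r→t (+2), pos 3: a→e (+4) — repeating every 2. A repeating key of period 2 is used — shifts +2, +4 over and over.
On meter: m+2=o, e+4=i, t+2=v, e+4=i, r+2=t.

oivit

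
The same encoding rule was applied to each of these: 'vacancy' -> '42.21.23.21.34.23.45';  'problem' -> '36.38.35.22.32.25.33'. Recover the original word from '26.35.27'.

fog

Letters become their 1-based position plus 20 (so a→21, b→22, …).
Decoding 26.35.27: 26→(26−20)÷1=6=f, 35→(35−20)÷1=15=o, 27→(27−20)÷1=7=g.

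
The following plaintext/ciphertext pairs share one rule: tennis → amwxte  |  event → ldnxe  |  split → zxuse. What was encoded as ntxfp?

glove

In tennis: t→a is +7, e→m is +8, n→w is +9, n→x is +10 — the shift increases by 1 each position. Letter i (0-indexed) is shifted by i+7, so successive shifts are 7, 8, 9, ….
Undoing it on ntxfp: n−7=g, t−8=l, x−9=o, f−10=v, p−11=e.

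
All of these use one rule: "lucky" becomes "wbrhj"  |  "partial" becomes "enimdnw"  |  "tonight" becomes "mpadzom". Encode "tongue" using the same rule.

mpazbv

l(11)→w(22) and u(20)→b(1) fit y≡15x+13 (mod 26); the inverse of 15 mod 26 is 7. This is an affine cipher: with a=0,…,z=25, each position x becomes (15x+13) mod 26.
For tongue: t(19)→15·19+13≡12=m; o(14)→15·14+13≡15=p; n(13)→15·13+13≡0=a; g(6)→15·6+13≡25=z; u(20)→15·20+13≡1=b; e(4)→15·4+13≡21=v (all mod 26).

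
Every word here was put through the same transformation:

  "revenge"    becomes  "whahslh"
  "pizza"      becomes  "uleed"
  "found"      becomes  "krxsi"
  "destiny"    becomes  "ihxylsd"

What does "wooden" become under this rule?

The shift depends on letter class: consonant r→w is +5, but vowel e→h is +3. Vowels shift forward by 3 and consonants shift forward by 5.
Applying it to wooden: w(cons)+5=b, o(vowel)+3=r, o(vowel)+3=r, d(cons)+5=i, e(vowel)+3=h, n(cons)+5=s.

brrihs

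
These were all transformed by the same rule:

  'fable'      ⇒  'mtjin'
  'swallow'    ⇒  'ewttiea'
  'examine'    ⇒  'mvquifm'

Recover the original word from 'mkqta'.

The output letters match the input read backwards, each shifted +8: fable reversed is elbaf. Two steps: reverse the string, then apply a Caesar shift of +8.
Decoding mkqta: shift back: m−8=e, k−8=c, q−8=i, t−8=l, a−8=s → ecils; then reverse → slice.

slice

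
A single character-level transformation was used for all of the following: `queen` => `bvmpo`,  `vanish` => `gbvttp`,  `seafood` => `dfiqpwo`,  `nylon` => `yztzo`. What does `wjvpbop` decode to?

lineage

The shifts repeat in a cycle of length 3: positions 0,1,… shift by +11, +1, +8, then the pattern repeats.
Decoding wjvpbop: w−11=l, j−1=i, v−8=n, p−11=e, b−1=a, o−8=g, p−11=e.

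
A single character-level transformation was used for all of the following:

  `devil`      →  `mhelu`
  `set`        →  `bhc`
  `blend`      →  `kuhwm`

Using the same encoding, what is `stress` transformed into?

bcahbb

The shift depends on letter class: consonant d→m is +9, but vowel e→h is +3. Vowels shift forward by 3 and consonants shift forward by 9.
For stress: s(cons)+9=b, t(cons)+9=c, r(cons)+9=a, e(vowel)+3=h, s(cons)+9=b, s(cons)+9=b.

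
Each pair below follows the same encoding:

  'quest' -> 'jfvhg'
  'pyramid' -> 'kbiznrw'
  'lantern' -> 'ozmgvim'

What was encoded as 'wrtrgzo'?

Each letter is replaced by its mirror in the alphabet: a↔z, b↔y, c↔x, and so on (the Atbash cipher).
Undoing it on wrtrgzo: w↔d, r↔i, t↔g, r↔i, g↔t, z↔a, o↔l.

digital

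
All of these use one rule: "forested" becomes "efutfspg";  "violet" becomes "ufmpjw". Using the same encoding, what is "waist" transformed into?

utjbx

The output letters match the input read backwards, each shifted +1: forested reversed is detserof. Read the word backwards and shift each letter +1.
Applying it to waist: reverse → tsiaw; then shift: t+1=u, s+1=t, i+1=j, a+1=b, w+1=x.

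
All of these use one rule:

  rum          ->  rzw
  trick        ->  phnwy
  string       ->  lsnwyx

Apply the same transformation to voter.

The output letters match the input read backwards, each shifted +5: rum reversed is mur. Read the word backwards and shift each letter +5.
For voter: reverse → retov; then shift: r+5=w, e+5=j, t+5=y, o+5=t, v+5=a.

wjyta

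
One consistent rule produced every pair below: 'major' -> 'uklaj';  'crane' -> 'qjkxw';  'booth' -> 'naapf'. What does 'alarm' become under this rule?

m(12)→u(20) and a(0)→k(10) fit y≡3x+10 (mod 26); the inverse of 3 mod 26 is 9. Each letter's alphabet position (a=0..z=25) is mapped through 3·x+10 mod 26 — an affine cipher.
Applying it to alarm: a(0)→3·0+10≡10=k; l(11)→3·11+10≡17=r; a(0)→3·0+10≡10=k; r(17)→3·17+10≡9=j; m(12)→3·12+10≡20=u (all mod 26).

krkju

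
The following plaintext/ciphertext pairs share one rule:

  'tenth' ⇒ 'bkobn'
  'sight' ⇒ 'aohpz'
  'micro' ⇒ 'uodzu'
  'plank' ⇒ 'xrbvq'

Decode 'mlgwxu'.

effort

Shifts by position in tenth: pos 0: t→b (+8), pos 1: e→k (+6), pos 2: n→o (+1), pos 3: t→b (+8), pos 4: h→n (+6) — repeating every 3. It's a Vigenère-style cipher with numeric key [8,6,1]: position i shifts by key[i mod 3].
Undoing it on mlgwxu: m−8=e, l−6=f, g−1=f, w−8=o, x−6=r, u−1=t.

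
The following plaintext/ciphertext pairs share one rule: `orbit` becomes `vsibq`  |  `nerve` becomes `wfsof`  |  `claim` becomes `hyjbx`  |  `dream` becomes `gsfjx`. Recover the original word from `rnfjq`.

This is an affine cipher: with a=0,…,z=25, each position x becomes (25x+9) mod 26.
Reversing it on rnfjq: r(17)→25·(17−9)≡18=s; n(13)→25·(13−9)≡22=w; f(5)→25·(5−9)≡4=e; j(9)→25·(9−9)≡0=a; q(16)→25·(16−9)≡19=t (all mod 26).

sweat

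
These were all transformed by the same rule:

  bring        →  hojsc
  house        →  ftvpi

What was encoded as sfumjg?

filter

The output letters match the input read backwards, each shifted +1: bring reversed is gnirb. Two steps: reverse the string, then apply a Caesar shift of +1.
Reversing it on sfumjg: shift back: s−1=r, f−1=e, u−1=t, m−1=l, j−1=i, g−1=f → retlif; then reverse → filter.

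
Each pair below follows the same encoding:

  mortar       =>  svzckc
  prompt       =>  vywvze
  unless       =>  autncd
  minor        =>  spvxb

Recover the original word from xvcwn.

round

The shift increases by 1 at each position, starting from +6: 6, 7, 8, ….
Reversing it on xvcwn: x−6=r, v−7=o, c−8=u, w−9=n, n−10=d.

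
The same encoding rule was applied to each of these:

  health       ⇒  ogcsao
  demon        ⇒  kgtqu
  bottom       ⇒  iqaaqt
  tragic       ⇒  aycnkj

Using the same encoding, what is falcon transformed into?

The rule splits by letter class: vowels +2, consonants +7.
On falcon: f(cons)+7=m, a(vowel)+2=c, l(cons)+7=s, c(cons)+7=j, o(vowel)+2=q, n(cons)+7=u.

mcsjqu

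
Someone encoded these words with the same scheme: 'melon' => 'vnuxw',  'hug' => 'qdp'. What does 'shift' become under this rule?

Each letter is shifted forward by 9 in the alphabet (a Caesar shift of +9).
For shift: s+9=b, h+9=q, i+9=r, f+9=o, t+9=c.

bqroc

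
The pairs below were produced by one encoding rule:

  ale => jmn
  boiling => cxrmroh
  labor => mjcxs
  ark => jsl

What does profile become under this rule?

Two shifts are in play — +9 for a/e/i/o/u, +1 for every other letter.
For profile: p(cons)+1=q, r(cons)+1=s, o(vowel)+9=x, f(cons)+1=g, i(vowel)+9=r, l(cons)+1=m, e(vowel)+9=n.

qsxgrmn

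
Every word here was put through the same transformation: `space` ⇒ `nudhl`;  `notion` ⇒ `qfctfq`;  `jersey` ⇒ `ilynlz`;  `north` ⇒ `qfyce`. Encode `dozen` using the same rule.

s(18)→n(13) and p(15)→u(20) fit y≡15x+3 (mod 26); the inverse of 15 mod 26 is 7. This is an affine cipher: with a=0,…,z=25, each position x becomes (15x+3) mod 26.
On dozen: d(3)→15·3+3≡22=w; o(14)→15·14+3≡5=f; z(25)→15·25+3≡14=o; e(4)→15·4+3≡11=l; n(13)→15·13+3≡16=q (all mod 26).

wfolq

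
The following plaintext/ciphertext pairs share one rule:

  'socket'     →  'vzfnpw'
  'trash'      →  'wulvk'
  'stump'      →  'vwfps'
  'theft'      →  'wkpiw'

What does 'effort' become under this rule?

The shift depends on letter class: consonant s→v is +3, but vowel o→z is +11. Two shifts are in play — +11 for a/e/i/o/u, +3 for every other letter.
For effort: e(vowel)+11=p, f(cons)+3=i, f(cons)+3=i, o(vowel)+11=z, r(cons)+3=u, t(cons)+3=w.

piizuw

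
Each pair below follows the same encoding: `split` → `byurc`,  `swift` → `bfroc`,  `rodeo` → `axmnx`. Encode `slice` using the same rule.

It's a constant shift of +9 (ROT9).
On slice: s+9=b, l+9=u, i+9=r, c+9=l, e+9=n.

burln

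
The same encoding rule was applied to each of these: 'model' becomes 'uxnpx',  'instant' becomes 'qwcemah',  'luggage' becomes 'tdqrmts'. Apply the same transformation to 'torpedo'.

bxbaqqc

The shift increases by 1 at each position, starting from +8: 8, 9, 10, ….
On torpedo: t+8=b, o+9=x, r+10=b, p+11=a, e+12=q, d+13=q, o+14=c.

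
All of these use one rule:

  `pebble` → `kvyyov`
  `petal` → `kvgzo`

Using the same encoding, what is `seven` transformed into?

Each pair mirrors across the alphabet (p↔k, e↔v, b↔y): positions sum to 25. Each letter is replaced by its mirror in the alphabet: a↔z, b↔y, c↔x, and so on (the Atbash cipher).
Applying it to seven: s↔h, e↔v, v↔e, e↔v, n↔m.

hvevm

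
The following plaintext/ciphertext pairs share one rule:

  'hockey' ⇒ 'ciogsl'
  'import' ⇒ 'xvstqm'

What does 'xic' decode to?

yet

Two steps: reverse the string, then apply a Caesar shift of +4.
Undoing it on xic: shift back: x−4=t, i−4=e, c−4=y → tey; then reverse → yet.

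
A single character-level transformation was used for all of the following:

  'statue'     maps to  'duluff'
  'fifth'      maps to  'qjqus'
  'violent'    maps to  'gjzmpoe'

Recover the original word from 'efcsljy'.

terrain

It's a Vigenère-style cipher with numeric key [11,1]: position i shifts by key[i mod 2].
Decoding efcsljy: e−11=t, f−1=e, c−11=r, s−1=r, l−11=a, j−1=i, y−11=n.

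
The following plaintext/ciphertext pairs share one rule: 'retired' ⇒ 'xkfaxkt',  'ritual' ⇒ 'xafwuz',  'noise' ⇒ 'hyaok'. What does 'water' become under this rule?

eufkx

r(17)→x(23) and e(4)→k(10) fit y≡17x+20 (mod 26); the inverse of 17 mod 26 is 23. Treating letters as 0–25, the rule is x ↦ 17x + 20 (mod 26).
On water: w(22)→17·22+20≡4=e; a(0)→17·0+20≡20=u; t(19)→17·19+20≡5=f; e(4)→17·4+20≡10=k; r(17)→17·17+20≡23=x (all mod 26).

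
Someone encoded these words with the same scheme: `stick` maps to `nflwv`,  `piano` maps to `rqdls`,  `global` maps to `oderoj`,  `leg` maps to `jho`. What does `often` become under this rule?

The output letters match the input read backwards, each shifted +3: stick reversed is kcits. The word is reversed, then every letter is shifted forward by 3.
On often: reverse → netfo; then shift: n+3=q, e+3=h, t+3=w, f+3=i, o+3=r.

qhwir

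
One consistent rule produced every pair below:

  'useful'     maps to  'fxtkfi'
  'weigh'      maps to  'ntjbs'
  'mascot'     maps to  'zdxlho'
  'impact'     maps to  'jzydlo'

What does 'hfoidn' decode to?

outlaw

Treating letters as 0–25, the rule is x ↦ 17x + 3 (mod 26).
Decoding hfoidn: h(7)→23·(7−3)≡14=o; f(5)→23·(5−3)≡20=u; o(14)→23·(14−3)≡19=t; i(8)→23·(8−3)≡11=l; d(3)→23·(3−3)≡0=a; n(13)→23·(13−3)≡22=w (all mod 26).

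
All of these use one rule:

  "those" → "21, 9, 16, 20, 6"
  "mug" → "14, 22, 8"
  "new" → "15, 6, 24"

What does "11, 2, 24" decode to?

jaw

t is letter #20 and maps to 21: an offset of 1. Each letter is replaced by its alphabet position (a=1..z=26) + 1.
Undoing it on 11, 2, 24: 11→(11−1)÷1=10=j, 2→(2−1)÷1=1=a, 24→(24−1)÷1=23=w.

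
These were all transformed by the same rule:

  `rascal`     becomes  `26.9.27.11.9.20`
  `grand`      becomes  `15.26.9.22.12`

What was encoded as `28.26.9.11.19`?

track

The number is (letter's place in the alphabet, a=1) + 8.
Decoding 28.26.9.11.19: 28→(28−8)÷1=20=t, 26→(26−8)÷1=18=r, 9→(9−8)÷1=1=a, 11→(11−8)÷1=3=c, 19→(19−8)÷1=11=k.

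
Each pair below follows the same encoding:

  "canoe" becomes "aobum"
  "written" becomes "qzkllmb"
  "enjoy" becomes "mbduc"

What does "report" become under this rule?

Treating letters as 0–25, the rule is x ↦ 19x + 14 (mod 26).
On report: r(17)→19·17+14≡25=z; e(4)→19·4+14≡12=m; p(15)→19·15+14≡13=n; o(14)→19·14+14≡20=u; r(17)→19·17+14≡25=z; t(19)→19·19+14≡11=l (all mod 26).

zmnuzl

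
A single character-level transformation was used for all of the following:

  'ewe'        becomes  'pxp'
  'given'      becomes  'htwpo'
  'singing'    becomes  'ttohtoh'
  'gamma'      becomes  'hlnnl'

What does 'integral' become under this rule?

The shift depends on letter class: consonant w→x is +1, but vowel e→p is +11. Two shifts are in play — +11 for a/e/i/o/u, +1 for every other letter.
For integral: i(vowel)+11=t, n(cons)+1=o, t(cons)+1=u, e(vowel)+11=p, g(cons)+1=h, r(cons)+1=s, a(vowel)+11=l, l(cons)+1=m.

touphslm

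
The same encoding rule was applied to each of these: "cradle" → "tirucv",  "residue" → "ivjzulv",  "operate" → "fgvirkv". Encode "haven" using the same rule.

yrmve

Compare letters: c→t is +17, r→i is +17, a→r is +17 — a constant shift. It's a constant shift of +17 (ROT17).
On haven: h+17=y, a+17=r, v+17=m, e+17=v, n+17=e.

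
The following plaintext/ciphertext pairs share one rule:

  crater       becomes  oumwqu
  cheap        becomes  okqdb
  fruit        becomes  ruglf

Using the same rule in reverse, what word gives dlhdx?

The shifts repeat in a cycle of length 2: positions 0,1,… shift by +12, +3, then the pattern repeats.
Reversing it on dlhdx: d−12=r, l−3=i, h−12=v, d−3=a, x−12=l.

rival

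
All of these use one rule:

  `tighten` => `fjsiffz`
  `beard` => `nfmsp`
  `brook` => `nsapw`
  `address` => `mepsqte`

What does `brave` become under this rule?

nsmwq

Shifts by position in tighten: pos 0: t→f (+12), pos 1: i→j (+1), pos 2: g→s (+12), pos 3: h→i (+1) — repeating every 2. The shifts repeat in a cycle of length 2: positions 0,1,… shift by +12, +1, then the pattern repeats.
Applying it to brave: b+12=n, r+1=s, a+12=m, v+1=w, e+12=q.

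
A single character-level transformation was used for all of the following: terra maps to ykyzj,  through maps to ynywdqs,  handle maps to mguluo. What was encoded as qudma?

Letter i (0-indexed) is shifted by i+5, so successive shifts are 5, 6, 7, ….
Reversing it on qudma: q−5=l, u−6=o, d−7=w, m−8=e, a−9=r.

lower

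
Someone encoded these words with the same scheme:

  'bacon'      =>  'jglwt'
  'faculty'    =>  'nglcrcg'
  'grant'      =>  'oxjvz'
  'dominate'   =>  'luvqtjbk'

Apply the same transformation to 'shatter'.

The shifts repeat in a cycle of length 3: positions 0,1,… shift by +8, +6, +9, then the pattern repeats.
On shatter: s+8=a, h+6=n, a+9=j, t+8=b, t+6=z, e+9=n, r+8=z.

anjbznz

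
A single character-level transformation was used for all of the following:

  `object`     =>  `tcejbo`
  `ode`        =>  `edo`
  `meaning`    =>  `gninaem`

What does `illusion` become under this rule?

The output letters match the input read backwards: object reversed is tcejbo. The word is simply reversed.
For illusion: reverse → noisulli.

noisulli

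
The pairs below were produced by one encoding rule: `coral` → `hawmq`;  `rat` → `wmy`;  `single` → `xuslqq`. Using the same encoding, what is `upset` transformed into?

guxqy

The shift depends on letter class: consonant c→h is +5, but vowel o→a is +12. Two shifts are in play — +12 for a/e/i/o/u, +5 for every other letter.
On upset: u(vowel)+12=g, p(cons)+5=u, s(cons)+5=x, e(vowel)+12=q, t(cons)+5=y.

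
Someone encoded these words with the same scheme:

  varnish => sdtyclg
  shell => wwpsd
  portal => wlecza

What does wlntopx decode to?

The output letters match the input read backwards, each shifted +11: varnish reversed is hsinrav. Two steps: reverse the string, then apply a Caesar shift of +11.
Undoing it on wlntopx: shift back: w−11=l, l−11=a, n−11=c, t−11=i, o−11=d, p−11=e, x−11=m → lacidem; then reverse → medical.

medical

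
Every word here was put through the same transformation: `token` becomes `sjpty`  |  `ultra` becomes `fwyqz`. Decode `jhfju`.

Read the word backwards and shift each letter +5.
Decoding jhfju: shift back: j−5=e, h−5=c, f−5=a, j−5=e, u−5=p → ecaep; then reverse → peace.

peace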